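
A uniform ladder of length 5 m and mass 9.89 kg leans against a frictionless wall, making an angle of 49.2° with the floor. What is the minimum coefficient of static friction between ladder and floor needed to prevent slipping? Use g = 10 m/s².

μ_min ≈ 0.432

Taking torques about the foot of the ladder:
Ladder weight 9.89×10 = 98.9 N acts at 2.5 m along the ladder; its horizontal arm is 2.5·cos49.2° = 1.634 m → τ = 161.6 N·m clockwise.
Wall normal N acts horizontally at the top; its moment arm is the height L sinθ = 5·sin49.2° = 3.785 m, counterclockwise.
For rotational equilibrium, N × 3.785 = 161.6, so N = 42.69 N.
ΣFx = 0 ⇒ f = N_wall = 42.69 N. ΣFy = 0 ⇒ N_floor = 98.9 N.
μ_min = f / N_floor = 42.69 / 98.9 = 0.432.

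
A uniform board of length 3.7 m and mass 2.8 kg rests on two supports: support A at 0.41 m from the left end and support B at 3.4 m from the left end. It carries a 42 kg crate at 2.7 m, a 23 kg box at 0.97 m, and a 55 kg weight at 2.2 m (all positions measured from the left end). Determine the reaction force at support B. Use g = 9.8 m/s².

R_B ≈ 693 N

Taking torques about support A:
Beam weight: 2.8 × 9.8 = 27.44 N down at 1.85 m → arm 1.44 m, τ = 27.44 × 1.44 = 39.51 N·m clockwise.
Crate: 42 × 9.8 = 411.6 N down at 2.7 m → arm 2.29 m, τ = 411.6 × 2.29 = 942.6 N·m clockwise.
Box: 23 × 9.8 = 225.4 N down at 0.97 m → arm 0.56 m, τ = 225.4 × 0.56 = 126.2 N·m clockwise.
Weight: 55 × 9.8 = 539 N down at 2.2 m → arm 1.79 m, τ = 539 × 1.79 = 964.8 N·m clockwise.
Net load moment about support A = 2073 N·m clockwise.
Reaction R at support B is upward at 3.4 m, arm 2.99 m → moment R × 2.99 counterclockwise.
For rotational equilibrium, R × 2.99 = 2073, so R = 693 N.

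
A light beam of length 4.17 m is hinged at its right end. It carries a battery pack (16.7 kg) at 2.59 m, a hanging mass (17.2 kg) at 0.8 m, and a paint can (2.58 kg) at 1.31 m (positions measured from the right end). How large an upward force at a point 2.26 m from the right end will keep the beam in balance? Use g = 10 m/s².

About the right end:
Battery pack: 16.7 × 10 = 167 N down at 2.59 m → arm 2.59 m, τ = 167 × 2.59 = 432.5 N·m counterclockwise.
Hanging mass: 17.2 × 10 = 172 N down at 0.8 m → arm 0.8 m, τ = 172 × 0.8 = 137.6 N·m counterclockwise.
Paint can: 2.58 × 10 = 25.8 N down at 1.31 m → arm 1.31 m, τ = 25.8 × 1.31 = 33.8 N·m counterclockwise.
Net moment of the loads = 603.9 N·m counterclockwise.
The upward force F acts at a point 2.26 m from the right end, arm 2.26 m, giving F × 2.26 clockwise.
Στ = 0 ⇒ F × 2.26 = 603.9 ⇒ F = 603.9 / 2.26 = 267 N.

F ≈ 267 N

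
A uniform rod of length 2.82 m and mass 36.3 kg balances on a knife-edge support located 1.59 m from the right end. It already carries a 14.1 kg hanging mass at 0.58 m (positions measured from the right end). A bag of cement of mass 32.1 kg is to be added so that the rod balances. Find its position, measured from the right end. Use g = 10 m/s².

x ≈ 2.24 m from the right end

Taking torques about the knife-edge support (at 1.59 m from the right end):
Beam weight: 36.3 × 10 = 363 N down at 1.41 m → arm 0.18 m, τ = 363 × 0.18 = 65.34 N·m clockwise.
Hanging mass: 14.1 × 10 = 141 N down at 0.58 m → arm 1.01 m, τ = 141 × 1.01 = 142.4 N·m clockwise.
Net moment of existing loads = 207.7 N·m clockwise.
The bag of cement weighs 32.1 × 10 = 321 N and must supply an equal counterclockwise moment, so its lever arm about the knife-edge support is 207.7 / 321 = 0.647 m.
That puts it at 1.59 + 0.647 = 2.24 m from the right end.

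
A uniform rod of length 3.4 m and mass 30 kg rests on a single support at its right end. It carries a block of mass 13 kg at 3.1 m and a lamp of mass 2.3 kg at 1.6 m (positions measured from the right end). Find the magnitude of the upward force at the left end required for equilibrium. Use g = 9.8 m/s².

F ≈ 274 N

Sum moments about the right end (the unknown pivot reaction has zero arm there).
Beam weight: 30 × 9.8 = 294 N down at 1.7 m → arm 1.7 m, τ = 294 × 1.7 = 499.8 N·m counterclockwise.
Block: 13 × 9.8 = 127.4 N down at 3.1 m → arm 3.1 m, τ = 127.4 × 3.1 = 394.9 N·m counterclockwise.
Lamp: 2.3 × 9.8 = 22.54 N down at 1.6 m → arm 1.6 m, τ = 22.54 × 1.6 = 36.06 N·m counterclockwise.
Net moment of the loads = 930.8 N·m counterclockwise.
The upward force F acts at the left end, arm 3.4 m, giving F × 3.4 clockwise.
Setting net torque to zero: F × 3.4 = 930.8 → F = 930.8 / 3.4 = 274 N.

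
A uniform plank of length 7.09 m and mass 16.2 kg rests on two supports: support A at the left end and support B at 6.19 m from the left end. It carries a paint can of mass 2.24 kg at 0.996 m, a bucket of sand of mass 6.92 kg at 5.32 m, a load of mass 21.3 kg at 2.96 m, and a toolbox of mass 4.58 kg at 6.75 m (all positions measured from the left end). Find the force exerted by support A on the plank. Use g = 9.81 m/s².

Taking torques about support B:
Beam weight: 16.2 × 9.81 = 158.9 N down at 3.545 m → arm 2.645 m, τ = 158.9 × 2.645 = 420.3 N·m counterclockwise.
Paint can: 2.24 × 9.81 = 21.97 N down at 0.996 m → arm 5.194 m, τ = 21.97 × 5.194 = 114.1 N·m counterclockwise.
Bucket of sand: 6.92 × 9.81 = 67.89 N down at 5.32 m → arm 0.87 m, τ = 67.89 × 0.87 = 59.06 N·m counterclockwise.
Load: 21.3 × 9.81 = 209 N down at 2.96 m → arm 3.23 m, τ = 209 × 3.23 = 675.1 N·m counterclockwise.
Toolbox: 4.58 × 9.81 = 44.93 N down at 6.75 m → arm 0.56 m, τ = 44.93 × 0.56 = 25.16 N·m clockwise.
Net load moment about support B = 1243 N·m counterclockwise.
Reaction R at support A is upward at 0 m, arm 6.19 m → moment R × 6.19 clockwise.
For rotational equilibrium, R × 6.19 = 1243, so R = 201 N.

R_A ≈ 201 N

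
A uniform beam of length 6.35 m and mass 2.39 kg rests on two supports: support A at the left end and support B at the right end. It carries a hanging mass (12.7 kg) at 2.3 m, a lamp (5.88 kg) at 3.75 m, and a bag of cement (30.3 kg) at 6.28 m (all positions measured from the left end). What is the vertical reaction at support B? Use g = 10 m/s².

R_B ≈ 392 N

Taking torques about support A:
Beam weight: 2.39 × 10 = 23.9 N down at 3.175 m → arm 3.175 m, τ = 23.9 × 3.175 = 75.88 N·m clockwise.
Hanging mass: 12.7 × 10 = 127 N down at 2.3 m → arm 2.3 m, τ = 127 × 2.3 = 292.1 N·m clockwise.
Lamp: 5.88 × 10 = 58.8 N down at 3.75 m → arm 3.75 m, τ = 58.8 × 3.75 = 220.5 N·m clockwise.
Bag of cement: 30.3 × 10 = 303 N down at 6.28 m → arm 6.28 m, τ = 303 × 6.28 = 1903 N·m clockwise.
Net load moment about support A = 2491 N·m clockwise.
Reaction R at support B is upward at 6.35 m, arm 6.35 m → moment R × 6.35 counterclockwise.
Balancing moments: R × 6.35 = 2491, giving R = 392 N.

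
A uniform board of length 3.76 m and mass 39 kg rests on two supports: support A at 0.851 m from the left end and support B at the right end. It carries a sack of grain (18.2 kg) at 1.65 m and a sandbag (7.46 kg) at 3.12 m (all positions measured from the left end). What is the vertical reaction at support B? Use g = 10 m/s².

R_B ≈ 246 N

Sum moments about support A (its reaction then has zero moment arm).
Beam weight: 39 × 10 = 390 N down at 1.88 m → arm 1.029 m, τ = 390 × 1.029 = 401.3 N·m clockwise.
Sack of grain: 18.2 × 10 = 182 N down at 1.65 m → arm 0.799 m, τ = 182 × 0.799 = 145.4 N·m clockwise.
Sandbag: 7.46 × 10 = 74.6 N down at 3.12 m → arm 2.269 m, τ = 74.6 × 2.269 = 169.3 N·m clockwise.
Net load moment about support A = 716 N·m clockwise.
Reaction R at support B is upward at 3.76 m, arm 2.909 m → moment R × 2.909 counterclockwise.
Setting net torque to zero: R × 2.909 = 716 → R = 246 N.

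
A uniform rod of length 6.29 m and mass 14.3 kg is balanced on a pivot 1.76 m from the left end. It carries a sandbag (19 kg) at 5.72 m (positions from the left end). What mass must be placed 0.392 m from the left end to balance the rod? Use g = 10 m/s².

m ≈ 69.5 kg

About the pivot (at 1.76 m from the left end):
Beam weight: 14.3 × 10 = 143 N down at 3.145 m → arm 1.385 m, τ = 143 × 1.385 = 198.1 N·m clockwise.
Sandbag: 19 × 10 = 190 N down at 5.72 m → arm 3.96 m, τ = 190 × 3.96 = 752.4 N·m clockwise.
Net moment of known loads = 950.5 N·m clockwise.
An unknown mass m at 0.392 m has arm 1.368 m; its moment is m·g·1.368 counterclockwise.
For rotational equilibrium, m × 10 × 1.368 = 950.5, so m = 950.5 / (10 × 1.368) = 69.5 kg.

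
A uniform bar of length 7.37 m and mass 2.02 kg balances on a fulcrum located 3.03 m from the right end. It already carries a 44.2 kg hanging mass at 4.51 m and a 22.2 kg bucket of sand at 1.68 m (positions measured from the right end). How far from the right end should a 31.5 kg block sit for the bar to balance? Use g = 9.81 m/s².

x ≈ 1.86 m from the right end

Sum moments about the fulcrum (at 3.03 m from the right end) (the support reaction has zero arm there).
Beam weight: 2.02 × 9.81 = 19.82 N down at 3.685 m → arm 0.655 m, τ = 19.82 × 0.655 = 12.98 N·m counterclockwise.
Hanging mass: 44.2 × 9.81 = 433.6 N down at 4.51 m → arm 1.48 m, τ = 433.6 × 1.48 = 641.7 N·m counterclockwise.
Bucket of sand: 22.2 × 9.81 = 217.8 N down at 1.68 m → arm 1.35 m, τ = 217.8 × 1.35 = 294 N·m clockwise.
Net moment of existing loads = 360.7 N·m counterclockwise.
The block weighs 31.5 × 9.81 = 309 N and must supply an equal clockwise moment, so its lever arm about the fulcrum is 360.7 / 309 = 1.17 m.
That puts it at 3.03 − 1.17 = 1.86 m from the right end.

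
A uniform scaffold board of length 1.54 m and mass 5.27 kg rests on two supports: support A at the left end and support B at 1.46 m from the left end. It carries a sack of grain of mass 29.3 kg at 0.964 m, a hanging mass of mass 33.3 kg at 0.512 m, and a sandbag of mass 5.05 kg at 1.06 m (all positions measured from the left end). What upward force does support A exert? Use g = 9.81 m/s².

Choose support B as the axis so its reaction then has zero moment arm.
Beam weight: 5.27 × 9.81 = 51.7 N down at 0.77 m → arm 0.69 m, τ = 51.7 × 0.69 = 35.67 N·m counterclockwise.
Sack of grain: 29.3 × 9.81 = 287.4 N down at 0.964 m → arm 0.496 m, τ = 287.4 × 0.496 = 142.6 N·m counterclockwise.
Hanging mass: 33.3 × 9.81 = 326.7 N down at 0.512 m → arm 0.948 m, τ = 326.7 × 0.948 = 309.7 N·m counterclockwise.
Sandbag: 5.05 × 9.81 = 49.54 N down at 1.06 m → arm 0.4 m, τ = 49.54 × 0.4 = 19.82 N·m counterclockwise.
Net load moment about support B = 507.8 N·m counterclockwise.
Reaction R at support A is upward at 0 m, arm 1.46 m → moment R × 1.46 clockwise.
Setting net torque to zero: R × 1.46 = 507.8 → R = 348 N.

R_A ≈ 348 N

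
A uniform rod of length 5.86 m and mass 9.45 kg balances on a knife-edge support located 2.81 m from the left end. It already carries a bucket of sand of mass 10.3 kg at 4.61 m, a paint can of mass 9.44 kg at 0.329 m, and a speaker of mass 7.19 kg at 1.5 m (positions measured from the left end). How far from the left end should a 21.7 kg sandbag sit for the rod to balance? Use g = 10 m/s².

x ≈ 3.42 m from the left end

Choose the knife-edge support (at 2.81 m from the left end) as the axis so the support reaction has zero arm there.
Beam weight: 9.45 × 10 = 94.5 N down at 2.93 m → arm 0.12 m, τ = 94.5 × 0.12 = 11.34 N·m clockwise.
Bucket of sand: 10.3 × 10 = 103 N down at 4.61 m → arm 1.8 m, τ = 103 × 1.8 = 185.4 N·m clockwise.
Paint can: 9.44 × 10 = 94.4 N down at 0.329 m → arm 2.481 m, τ = 94.4 × 2.481 = 234.2 N·m counterclockwise.
Speaker: 7.19 × 10 = 71.9 N down at 1.5 m → arm 1.31 m, τ = 71.9 × 1.31 = 94.19 N·m counterclockwise.
Net moment of existing loads = 131.6 N·m counterclockwise.
The sandbag weighs 21.7 × 10 = 217 N and must supply an equal clockwise moment, so its lever arm about the knife-edge support is 131.6 / 217 = 0.606 m.
That puts it at 2.81 + 0.606 = 3.42 m from the left end.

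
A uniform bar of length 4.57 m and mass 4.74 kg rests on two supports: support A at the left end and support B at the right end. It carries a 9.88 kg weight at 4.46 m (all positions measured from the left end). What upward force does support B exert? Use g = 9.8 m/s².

About support A:
Beam weight: 4.74 × 9.8 = 46.45 N down at 2.285 m → arm 2.285 m, τ = 46.45 × 2.285 = 106.1 N·m clockwise.
Weight: 9.88 × 9.8 = 96.82 N down at 4.46 m → arm 4.46 m, τ = 96.82 × 4.46 = 431.8 N·m clockwise.
Net load moment about support A = 537.9 N·m clockwise.
Reaction R at support B is upward at 4.57 m, arm 4.57 m → moment R × 4.57 counterclockwise.
Στ = 0 ⇒ R × 4.57 = 537.9 ⇒ R = 118 N.

R_B ≈ 118 N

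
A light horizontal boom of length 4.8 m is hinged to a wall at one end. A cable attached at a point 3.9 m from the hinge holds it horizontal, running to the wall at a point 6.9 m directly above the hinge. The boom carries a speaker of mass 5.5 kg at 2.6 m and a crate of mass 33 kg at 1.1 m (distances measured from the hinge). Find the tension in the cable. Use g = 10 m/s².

Choose the hinge as the axis so the unknown hinge reaction has zero arm there.
Speaker: 5.5 × 10 = 55 N down at 2.6 m → arm 2.6 m, τ = 55 × 2.6 = 143 N·m clockwise.
Crate: 33 × 10 = 330 N down at 1.1 m → arm 1.1 m, τ = 330 × 1.1 = 363 N·m clockwise.
Total clockwise load moment = 506 N·m.
The cable tension T acts at 3.9 m; only its component perpendicular to the boom, T sinθ, produces torque. sinθ = h/√(h²+d²) = 6.9/√(6.9²+3.9²) = 0.8706.
For rotational equilibrium, T × 3.9 × 0.8706 = 506, so T = 506 / 3.395 = 149 N.

T ≈ 149 N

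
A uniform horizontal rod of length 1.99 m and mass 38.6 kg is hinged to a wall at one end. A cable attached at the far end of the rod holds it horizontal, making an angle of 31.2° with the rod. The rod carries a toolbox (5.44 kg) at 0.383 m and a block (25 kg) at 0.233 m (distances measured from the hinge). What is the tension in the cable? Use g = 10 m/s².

T ≈ 449 N

About the hinge:
Beam weight: 38.6 × 10 = 386 N down at 0.995 m → arm 0.995 m, τ = 386 × 0.995 = 384.1 N·m clockwise.
Toolbox: 5.44 × 10 = 54.4 N down at 0.383 m → arm 0.383 m, τ = 54.4 × 0.383 = 20.84 N·m clockwise.
Block: 25 × 10 = 250 N down at 0.233 m → arm 0.233 m, τ = 250 × 0.233 = 58.25 N·m clockwise.
Total clockwise load moment = 463.2 N·m.
The cable tension T acts at 1.99 m; only its component perpendicular to the rod, T sinθ, produces torque. sin 31.2° = 0.518.
Setting net torque to zero: T × 1.99 × 0.518 = 463.2 → T = 463.2 / 1.031 = 449 N.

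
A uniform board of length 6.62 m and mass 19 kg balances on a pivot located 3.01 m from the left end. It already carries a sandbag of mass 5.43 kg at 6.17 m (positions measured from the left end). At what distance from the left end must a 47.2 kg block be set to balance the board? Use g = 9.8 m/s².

x ≈ 2.53 m from the left end

Take moments about the pivot (at 3.01 m from the left end).
Beam weight: 19 × 9.8 = 186.2 N down at 3.31 m → arm 0.3 m, τ = 186.2 × 0.3 = 55.86 N·m clockwise.
Sandbag: 5.43 × 9.8 = 53.21 N down at 6.17 m → arm 3.16 m, τ = 53.21 × 3.16 = 168.1 N·m clockwise.
Net moment of existing loads = 224 N·m clockwise.
The block weighs 47.2 × 9.8 = 462.6 N and must supply an equal counterclockwise moment, so its lever arm about the pivot is 224 / 462.6 = 0.484 m.
That puts it at 3.01 − 0.484 = 2.53 m from the left end.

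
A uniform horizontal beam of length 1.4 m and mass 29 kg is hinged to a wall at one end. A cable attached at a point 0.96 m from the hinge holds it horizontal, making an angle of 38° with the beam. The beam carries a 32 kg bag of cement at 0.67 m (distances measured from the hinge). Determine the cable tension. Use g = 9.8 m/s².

Choose the hinge as the axis so the unknown hinge reaction has zero arm there.
Beam weight: 29 × 9.8 = 284.2 N down at 0.7 m → arm 0.7 m, τ = 284.2 × 0.7 = 198.9 N·m clockwise.
Bag of cement: 32 × 9.8 = 313.6 N down at 0.67 m → arm 0.67 m, τ = 313.6 × 0.67 = 210.1 N·m clockwise.
Total clockwise load moment = 409 N·m.
The cable tension T acts at 0.96 m; only its component perpendicular to the beam, T sinθ, produces torque. sin 38° = 0.6157.
Στ = 0 ⇒ T × 0.96 × 0.6157 = 409 ⇒ T = 409 / 0.5911 = 692 N.

T ≈ 692 N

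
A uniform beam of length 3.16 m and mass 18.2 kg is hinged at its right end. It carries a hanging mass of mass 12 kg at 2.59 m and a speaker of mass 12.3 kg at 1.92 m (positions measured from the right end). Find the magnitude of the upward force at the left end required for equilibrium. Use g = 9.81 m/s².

Sum moments about the right end (the unknown pivot reaction has zero arm there).
Beam weight: 18.2 × 9.81 = 178.5 N down at 1.58 m → arm 1.58 m, τ = 178.5 × 1.58 = 282 N·m counterclockwise.
Hanging mass: 12 × 9.81 = 117.7 N down at 2.59 m → arm 2.59 m, τ = 117.7 × 2.59 = 304.8 N·m counterclockwise.
Speaker: 12.3 × 9.81 = 120.7 N down at 1.92 m → arm 1.92 m, τ = 120.7 × 1.92 = 231.7 N·m counterclockwise.
Net moment of the loads = 818.5 N·m counterclockwise.
The upward force F acts at the left end, arm 3.16 m, giving F × 3.16 clockwise.
Setting net torque to zero: F × 3.16 = 818.5 → F = 818.5 / 3.16 = 259 N.

F ≈ 259 N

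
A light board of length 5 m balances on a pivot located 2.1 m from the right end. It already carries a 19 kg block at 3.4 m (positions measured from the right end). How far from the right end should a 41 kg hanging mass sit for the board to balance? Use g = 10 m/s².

Choose the pivot (at 2.1 m from the right end) as the axis so the support reaction has zero arm there.
Block: 19 × 10 = 190 N down at 3.4 m → arm 1.3 m, τ = 190 × 1.3 = 247 N·m counterclockwise.
Net moment of existing loads = 247 N·m counterclockwise.
The hanging mass weighs 41 × 10 = 410 N and must supply an equal clockwise moment, so its lever arm about the pivot is 247 / 410 = 0.602 m.
That puts it at 2.1 − 0.602 = 1.5 m from the right end.

x ≈ 1.5 m from the right end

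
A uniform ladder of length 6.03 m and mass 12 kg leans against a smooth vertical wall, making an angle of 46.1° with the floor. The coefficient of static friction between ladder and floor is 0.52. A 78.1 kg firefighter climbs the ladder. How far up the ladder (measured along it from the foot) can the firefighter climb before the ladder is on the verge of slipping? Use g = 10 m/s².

d ≈ 3.3 m

Sum moments about the foot of the ladder (the floor normal and friction both act there and drop out).
Ladder weight 12×10 = 120 N acts at 3.015 m along the ladder; its horizontal arm is 3.015·cos46.1° = 2.091 m → τ = 250.9 N·m clockwise.
Firefighter weight 78.1×10 = 781 N at distance d → arm d·cos46.1° → τ = 781·d·0.6934 clockwise.
Wall normal N at the top has arm L sinθ = 4.345 m counterclockwise, so Στ = 0 gives N·4.345 = 250.9 + 541.5·d.
ΣFy = 0 ⇒ N_floor = 901 N, so the maximum friction is μ_s·N_floor = 0.52×901 = 468.5 N. ΣFx = 0 ⇒ N_wall = f, so at the slipping point N = 468.5 N.
Substituting: 468.5×4.345 = 250.9 + 541.5·d ⇒ d = (2036 − 250.9) / 541.5 = 3.3 m.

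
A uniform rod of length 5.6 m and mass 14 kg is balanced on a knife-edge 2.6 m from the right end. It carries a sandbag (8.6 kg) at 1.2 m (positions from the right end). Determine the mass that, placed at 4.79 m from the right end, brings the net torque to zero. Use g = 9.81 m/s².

m ≈ 4.22 kg

About the knife-edge (at 2.6 m from the right end):
Beam weight: 14 × 9.81 = 137.3 N down at 2.8 m → arm 0.2 m, τ = 137.3 × 0.2 = 27.46 N·m counterclockwise.
Sandbag: 8.6 × 9.81 = 84.37 N down at 1.2 m → arm 1.4 m, τ = 84.37 × 1.4 = 118.1 N·m clockwise.
Net moment of known loads = 90.64 N·m clockwise.
An unknown mass m at 4.79 m has arm 2.19 m; its moment is m·g·2.19 counterclockwise.
Στ = 0 ⇒ m × 9.81 × 2.19 = 90.64 ⇒ m = 90.64 / (9.81 × 2.19) = 4.22 kg.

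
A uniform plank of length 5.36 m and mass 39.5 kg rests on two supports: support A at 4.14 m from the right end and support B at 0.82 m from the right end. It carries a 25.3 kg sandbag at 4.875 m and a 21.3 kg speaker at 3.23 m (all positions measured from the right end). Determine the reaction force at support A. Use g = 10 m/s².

R_A ≈ 685 N

About support B:
Beam weight: 39.5 × 10 = 395 N down at 2.68 m → arm 1.86 m, τ = 395 × 1.86 = 734.7 N·m counterclockwise.
Sandbag: 25.3 × 10 = 253 N down at 4.875 m → arm 4.055 m, τ = 253 × 4.055 = 1026 N·m counterclockwise.
Speaker: 21.3 × 10 = 213 N down at 3.23 m → arm 2.41 m, τ = 213 × 2.41 = 513.3 N·m counterclockwise.
Net load moment about support B = 2274 N·m counterclockwise.
Reaction R at support A is upward at 4.14 m, arm 3.32 m → moment R × 3.32 clockwise.
Setting net torque to zero: R × 3.32 = 2274 → R = 685 N.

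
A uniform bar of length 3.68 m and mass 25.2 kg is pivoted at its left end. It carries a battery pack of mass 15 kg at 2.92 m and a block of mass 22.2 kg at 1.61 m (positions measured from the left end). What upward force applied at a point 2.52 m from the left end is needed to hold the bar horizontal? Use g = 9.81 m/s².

Choose the left end as the axis so the unknown pivot reaction has zero arm there.
Beam weight: 25.2 × 9.81 = 247.2 N down at 1.84 m → arm 1.84 m, τ = 247.2 × 1.84 = 454.8 N·m clockwise.
Battery pack: 15 × 9.81 = 147.2 N down at 2.92 m → arm 2.92 m, τ = 147.2 × 2.92 = 429.8 N·m clockwise.
Block: 22.2 × 9.81 = 217.8 N down at 1.61 m → arm 1.61 m, τ = 217.8 × 1.61 = 350.7 N·m clockwise.
Net moment of the loads = 1235 N·m clockwise.
The upward force F acts at a point 2.52 m from the left end, arm 2.52 m, giving F × 2.52 counterclockwise.
For rotational equilibrium, F × 2.52 = 1235, so F = 1235 / 2.52 = 490 N.

F ≈ 490 N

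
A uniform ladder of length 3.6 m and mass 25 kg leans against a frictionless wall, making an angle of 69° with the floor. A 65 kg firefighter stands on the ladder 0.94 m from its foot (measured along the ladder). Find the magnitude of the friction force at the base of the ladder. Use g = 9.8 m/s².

f ≈ 111 N

Taking torques about the foot of the ladder:
Ladder weight 25×9.8 = 245 N acts at 1.8 m along the ladder; its horizontal arm is 1.8·cos69° = 0.6451 m → τ = 158 N·m clockwise.
Firefighter: 65×9.8 = 637 N at 0.94 m → arm 0.3369 m → τ = 214.6 N·m clockwise.
Wall normal N acts horizontally at the top; its moment arm is the height L sinθ = 3.6·sin69° = 3.361 m, counterclockwise.
For rotational equilibrium, N × 3.361 = 372.6, so N = 111 N.
ΣFx = 0: friction at the foot balances the wall's push, so f = N_wall = 111 N.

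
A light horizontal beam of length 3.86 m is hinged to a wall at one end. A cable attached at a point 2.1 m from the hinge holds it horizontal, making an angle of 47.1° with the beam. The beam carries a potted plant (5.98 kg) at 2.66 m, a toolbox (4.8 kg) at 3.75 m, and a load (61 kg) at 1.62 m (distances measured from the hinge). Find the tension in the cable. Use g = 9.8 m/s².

Sum moments about the hinge (the unknown hinge reaction has zero arm there).
Potted plant: 5.98 × 9.8 = 58.6 N down at 2.66 m → arm 2.66 m, τ = 58.6 × 2.66 = 155.9 N·m clockwise.
Toolbox: 4.8 × 9.8 = 47.04 N down at 3.75 m → arm 3.75 m, τ = 47.04 × 3.75 = 176.4 N·m clockwise.
Load: 61 × 9.8 = 597.8 N down at 1.62 m → arm 1.62 m, τ = 597.8 × 1.62 = 968.4 N·m clockwise.
Total clockwise load moment = 1301 N·m.
The cable tension T acts at 2.1 m; only its component perpendicular to the beam, T sinθ, produces torque. sin 47.1° = 0.7325.
For rotational equilibrium, T × 2.1 × 0.7325 = 1301, so T = 1301 / 1.538 = 846 N.

T ≈ 846 N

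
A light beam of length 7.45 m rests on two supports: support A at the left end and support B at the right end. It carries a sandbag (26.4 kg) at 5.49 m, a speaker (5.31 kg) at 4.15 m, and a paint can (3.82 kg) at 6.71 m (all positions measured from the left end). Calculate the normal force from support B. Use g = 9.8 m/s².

R_B ≈ 253 N

Taking torques about support A:
Sandbag: 26.4 × 9.8 = 258.7 N down at 5.49 m → arm 5.49 m, τ = 258.7 × 5.49 = 1420 N·m clockwise.
Speaker: 5.31 × 9.8 = 52.04 N down at 4.15 m → arm 4.15 m, τ = 52.04 × 4.15 = 216 N·m clockwise.
Paint can: 3.82 × 9.8 = 37.44 N down at 6.71 m → arm 6.71 m, τ = 37.44 × 6.71 = 251.2 N·m clockwise.
Net load moment about support A = 1887 N·m clockwise.
Reaction R at support B is upward at 7.45 m, arm 7.45 m → moment R × 7.45 counterclockwise.
Setting net torque to zero: R × 7.45 = 1887 → R = 253 N.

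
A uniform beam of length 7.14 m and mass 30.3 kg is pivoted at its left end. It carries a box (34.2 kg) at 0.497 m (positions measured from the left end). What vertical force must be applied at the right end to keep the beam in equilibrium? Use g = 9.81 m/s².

Taking torques about the left end:
Beam weight: 30.3 × 9.81 = 297.2 N down at 3.57 m → arm 3.57 m, τ = 297.2 × 3.57 = 1061 N·m clockwise.
Box: 34.2 × 9.81 = 335.5 N down at 0.497 m → arm 0.497 m, τ = 335.5 × 0.497 = 166.7 N·m clockwise.
Net moment of the loads = 1228 N·m clockwise.
The upward force F acts at the right end, arm 7.14 m, giving F × 7.14 counterclockwise.
Στ = 0 ⇒ F × 7.14 = 1228 ⇒ F = 1228 / 7.14 = 172 N.

F ≈ 172 N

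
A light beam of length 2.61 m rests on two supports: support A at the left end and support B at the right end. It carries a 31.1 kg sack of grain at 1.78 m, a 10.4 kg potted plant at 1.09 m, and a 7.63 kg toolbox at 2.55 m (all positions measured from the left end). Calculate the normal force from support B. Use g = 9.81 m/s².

R_B ≈ 324 N

Take moments about support A.
Sack of grain: 31.1 × 9.81 = 305.1 N down at 1.78 m → arm 1.78 m, τ = 305.1 × 1.78 = 543.1 N·m clockwise.
Potted plant: 10.4 × 9.81 = 102 N down at 1.09 m → arm 1.09 m, τ = 102 × 1.09 = 111.2 N·m clockwise.
Toolbox: 7.63 × 9.81 = 74.85 N down at 2.55 m → arm 2.55 m, τ = 74.85 × 2.55 = 190.9 N·m clockwise.
Net load moment about support A = 845.2 N·m clockwise.
Reaction R at support B is upward at 2.61 m, arm 2.61 m → moment R × 2.61 counterclockwise.
Balancing moments: R × 2.61 = 845.2, giving R = 324 N.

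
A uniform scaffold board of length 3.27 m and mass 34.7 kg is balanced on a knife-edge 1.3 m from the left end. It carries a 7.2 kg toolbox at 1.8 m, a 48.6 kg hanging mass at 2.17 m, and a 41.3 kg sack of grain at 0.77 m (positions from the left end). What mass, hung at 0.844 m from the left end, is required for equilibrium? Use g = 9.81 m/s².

m ≈ 78.1 kg

About the knife-edge (at 1.3 m from the left end):
Beam weight: 34.7 × 9.81 = 340.4 N down at 1.635 m → arm 0.335 m, τ = 340.4 × 0.335 = 114 N·m clockwise.
Toolbox: 7.2 × 9.81 = 70.63 N down at 1.8 m → arm 0.5 m, τ = 70.63 × 0.5 = 35.31 N·m clockwise.
Hanging mass: 48.6 × 9.81 = 476.8 N down at 2.17 m → arm 0.87 m, τ = 476.8 × 0.87 = 414.8 N·m clockwise.
Sack of grain: 41.3 × 9.81 = 405.2 N down at 0.77 m → arm 0.53 m, τ = 405.2 × 0.53 = 214.8 N·m counterclockwise.
Net moment of known loads = 349.3 N·m clockwise.
An unknown mass m at 0.844 m has arm 0.456 m; its moment is m·g·0.456 counterclockwise.
Balancing moments: m × 9.81 × 0.456 = 349.3, giving m = 349.3 / (9.81 × 0.456) = 78.1 kg.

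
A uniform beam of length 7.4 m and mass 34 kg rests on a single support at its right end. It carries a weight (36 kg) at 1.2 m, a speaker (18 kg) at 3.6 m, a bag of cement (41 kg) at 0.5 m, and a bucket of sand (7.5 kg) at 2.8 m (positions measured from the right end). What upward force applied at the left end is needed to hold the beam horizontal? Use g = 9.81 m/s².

F ≈ 365 N

Sum moments about the right end (the unknown pivot reaction has zero arm there).
Beam weight: 34 × 9.81 = 333.5 N down at 3.7 m → arm 3.7 m, τ = 333.5 × 3.7 = 1234 N·m counterclockwise.
Weight: 36 × 9.81 = 353.2 N down at 1.2 m → arm 1.2 m, τ = 353.2 × 1.2 = 423.8 N·m counterclockwise.
Speaker: 18 × 9.81 = 176.6 N down at 3.6 m → arm 3.6 m, τ = 176.6 × 3.6 = 635.8 N·m counterclockwise.
Bag of cement: 41 × 9.81 = 402.2 N down at 0.5 m → arm 0.5 m, τ = 402.2 × 0.5 = 201.1 N·m counterclockwise.
Bucket of sand: 7.5 × 9.81 = 73.58 N down at 2.8 m → arm 2.8 m, τ = 73.58 × 2.8 = 206 N·m counterclockwise.
Net moment of the loads = 2701 N·m counterclockwise.
The upward force F acts at the left end, arm 7.4 m, giving F × 7.4 clockwise.
Setting net torque to zero: F × 7.4 = 2701 → F = 2701 / 7.4 = 365 N.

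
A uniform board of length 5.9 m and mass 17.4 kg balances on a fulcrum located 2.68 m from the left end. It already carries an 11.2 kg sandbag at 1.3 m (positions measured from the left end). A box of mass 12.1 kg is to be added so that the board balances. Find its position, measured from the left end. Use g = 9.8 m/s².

Take moments about the fulcrum (at 2.68 m from the left end).
Beam weight: 17.4 × 9.8 = 170.5 N down at 2.95 m → arm 0.27 m, τ = 170.5 × 0.27 = 46.04 N·m clockwise.
Sandbag: 11.2 × 9.8 = 109.8 N down at 1.3 m → arm 1.38 m, τ = 109.8 × 1.38 = 151.5 N·m counterclockwise.
Net moment of existing loads = 105.5 N·m counterclockwise.
The box weighs 12.1 × 9.8 = 118.6 N and must supply an equal clockwise moment, so its lever arm about the fulcrum is 105.5 / 118.6 = 0.89 m.
That puts it at 2.68 + 0.89 = 3.57 m from the left end.

x ≈ 3.57 m from the left end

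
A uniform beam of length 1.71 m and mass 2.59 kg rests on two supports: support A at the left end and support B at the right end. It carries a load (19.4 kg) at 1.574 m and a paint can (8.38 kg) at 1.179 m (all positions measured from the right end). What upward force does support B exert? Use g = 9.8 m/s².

About support A:
Beam weight: 2.59 × 9.8 = 25.38 N down at 0.855 m → arm 0.855 m, τ = 25.38 × 0.855 = 21.7 N·m clockwise.
Load: 19.4 × 9.8 = 190.1 N down at 1.574 m → arm 0.136 m, τ = 190.1 × 0.136 = 25.85 N·m clockwise.
Paint can: 8.38 × 9.8 = 82.12 N down at 1.179 m → arm 0.531 m, τ = 82.12 × 0.531 = 43.61 N·m clockwise.
Net load moment about support A = 91.16 N·m clockwise.
Reaction R at support B is upward at 0 m, arm 1.71 m → moment R × 1.71 counterclockwise.
Στ = 0 ⇒ R × 1.71 = 91.16 ⇒ R = 53.3 N.

R_B ≈ 53.3 N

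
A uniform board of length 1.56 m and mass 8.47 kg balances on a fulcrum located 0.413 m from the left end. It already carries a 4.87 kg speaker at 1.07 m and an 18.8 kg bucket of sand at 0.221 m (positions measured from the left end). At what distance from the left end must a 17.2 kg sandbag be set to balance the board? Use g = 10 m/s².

x ≈ 0.256 m from the left end

About the fulcrum (at 0.413 m from the left end):
Beam weight: 8.47 × 10 = 84.7 N down at 0.78 m → arm 0.367 m, τ = 84.7 × 0.367 = 31.08 N·m clockwise.
Speaker: 4.87 × 10 = 48.7 N down at 1.07 m → arm 0.657 m, τ = 48.7 × 0.657 = 32 N·m clockwise.
Bucket of sand: 18.8 × 10 = 188 N down at 0.221 m → arm 0.192 m, τ = 188 × 0.192 = 36.1 N·m counterclockwise.
Net moment of existing loads = 26.98 N·m clockwise.
The sandbag weighs 17.2 × 10 = 172 N and must supply an equal counterclockwise moment, so its lever arm about the fulcrum is 26.98 / 172 = 0.157 m.
That puts it at 0.413 − 0.157 = 0.256 m from the left end.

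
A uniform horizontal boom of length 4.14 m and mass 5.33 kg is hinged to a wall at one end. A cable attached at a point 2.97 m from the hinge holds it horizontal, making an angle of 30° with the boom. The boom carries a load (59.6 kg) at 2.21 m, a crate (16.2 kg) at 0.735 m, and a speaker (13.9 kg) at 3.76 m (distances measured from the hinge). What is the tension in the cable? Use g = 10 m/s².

About the hinge:
Beam weight: 5.33 × 10 = 53.3 N down at 2.07 m → arm 2.07 m, τ = 53.3 × 2.07 = 110.3 N·m clockwise.
Load: 59.6 × 10 = 596 N down at 2.21 m → arm 2.21 m, τ = 596 × 2.21 = 1317 N·m clockwise.
Crate: 16.2 × 10 = 162 N down at 0.735 m → arm 0.735 m, τ = 162 × 0.735 = 119.1 N·m clockwise.
Speaker: 13.9 × 10 = 139 N down at 3.76 m → arm 3.76 m, τ = 139 × 3.76 = 522.6 N·m clockwise.
Total clockwise load moment = 2069 N·m.
The cable tension T acts at 2.97 m; only its component perpendicular to the boom, T sinθ, produces torque. sin 30° = 0.5.
Balancing moments: T × 2.97 × 0.5 = 2069, giving T = 2069 / 1.485 = 1390 N.

T ≈ 1390 N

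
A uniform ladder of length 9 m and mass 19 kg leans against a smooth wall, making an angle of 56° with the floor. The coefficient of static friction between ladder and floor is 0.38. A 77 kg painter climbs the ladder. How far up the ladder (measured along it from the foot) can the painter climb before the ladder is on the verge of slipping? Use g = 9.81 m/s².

Take moments about the foot of the ladder.
Ladder weight 19×9.81 = 186.4 N acts at 4.5 m along the ladder; its horizontal arm is 4.5·cos56° = 2.516 m → τ = 469 N·m clockwise.
Painter weight 77×9.81 = 755.4 N at distance d → arm d·cos56° → τ = 755.4·d·0.5592 clockwise.
Wall normal N at the top has arm L sinθ = 7.461 m counterclockwise, so Στ = 0 gives N·7.461 = 469 + 422.4·d.
ΣFy = 0 ⇒ N_floor = 941.8 N, so the maximum friction is μ_s·N_floor = 0.38×941.8 = 357.9 N. ΣFx = 0 ⇒ N_wall = f, so at the slipping point N = 357.9 N.
Substituting: 357.9×7.461 = 469 + 422.4·d ⇒ d = (2670 − 469) / 422.4 = 5.21 m.

d ≈ 5.21 m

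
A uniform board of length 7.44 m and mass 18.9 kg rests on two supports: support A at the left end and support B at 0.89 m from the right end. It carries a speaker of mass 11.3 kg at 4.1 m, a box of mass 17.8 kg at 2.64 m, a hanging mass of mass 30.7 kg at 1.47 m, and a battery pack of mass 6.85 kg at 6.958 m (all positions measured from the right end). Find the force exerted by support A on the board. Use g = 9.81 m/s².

R_A ≈ 270 N

Sum moments about support B (its reaction then has zero moment arm).
Beam weight: 18.9 × 9.81 = 185.4 N down at 3.72 m → arm 2.83 m, τ = 185.4 × 2.83 = 524.7 N·m counterclockwise.
Speaker: 11.3 × 9.81 = 110.9 N down at 4.1 m → arm 3.21 m, τ = 110.9 × 3.21 = 356 N·m counterclockwise.
Box: 17.8 × 9.81 = 174.6 N down at 2.64 m → arm 1.75 m, τ = 174.6 × 1.75 = 305.6 N·m counterclockwise.
Hanging mass: 30.7 × 9.81 = 301.2 N down at 1.47 m → arm 0.58 m, τ = 301.2 × 0.58 = 174.7 N·m counterclockwise.
Battery pack: 6.85 × 9.81 = 67.2 N down at 6.958 m → arm 6.068 m, τ = 67.2 × 6.068 = 407.8 N·m counterclockwise.
Net load moment about support B = 1769 N·m counterclockwise.
Reaction R at support A is upward at 7.44 m, arm 6.55 m → moment R × 6.55 clockwise.
Setting net torque to zero: R × 6.55 = 1769 → R = 270 N.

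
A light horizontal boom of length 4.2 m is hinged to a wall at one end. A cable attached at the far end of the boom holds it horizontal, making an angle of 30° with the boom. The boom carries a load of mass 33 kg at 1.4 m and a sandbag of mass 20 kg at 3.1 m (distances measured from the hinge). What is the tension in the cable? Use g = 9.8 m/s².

T ≈ 505 N

Sum moments about the hinge (the unknown hinge reaction has zero arm there).
Load: 33 × 9.8 = 323.4 N down at 1.4 m → arm 1.4 m, τ = 323.4 × 1.4 = 452.8 N·m clockwise.
Sandbag: 20 × 9.8 = 196 N down at 3.1 m → arm 3.1 m, τ = 196 × 3.1 = 607.6 N·m clockwise.
Total clockwise load moment = 1060 N·m.
The cable tension T acts at 4.2 m; only its component perpendicular to the boom, T sinθ, produces torque. sin 30° = 0.5.
Balancing moments: T × 4.2 × 0.5 = 1060, giving T = 1060 / 2.1 = 505 N.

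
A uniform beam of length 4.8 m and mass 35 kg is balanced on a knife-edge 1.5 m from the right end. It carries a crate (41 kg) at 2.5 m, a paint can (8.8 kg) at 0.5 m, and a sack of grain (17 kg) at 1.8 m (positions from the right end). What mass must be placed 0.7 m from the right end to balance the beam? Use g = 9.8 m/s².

m ≈ 86 kg

Choose the knife-edge (at 1.5 m from the right end) as the axis so the support reaction has zero arm there.
Beam weight: 35 × 9.8 = 343 N down at 2.4 m → arm 0.9 m, τ = 343 × 0.9 = 308.7 N·m counterclockwise.
Crate: 41 × 9.8 = 401.8 N down at 2.5 m → arm 1 m, τ = 401.8 × 1 = 401.8 N·m counterclockwise.
Paint can: 8.8 × 9.8 = 86.24 N down at 0.5 m → arm 1 m, τ = 86.24 × 1 = 86.24 N·m clockwise.
Sack of grain: 17 × 9.8 = 166.6 N down at 1.8 m → arm 0.3 m, τ = 166.6 × 0.3 = 49.98 N·m counterclockwise.
Net moment of known loads = 674.2 N·m counterclockwise.
An unknown mass m at 0.7 m has arm 0.8 m; its moment is m·g·0.8 clockwise.
For rotational equilibrium, m × 9.8 × 0.8 = 674.2, so m = 674.2 / (9.8 × 0.8) = 86 kg.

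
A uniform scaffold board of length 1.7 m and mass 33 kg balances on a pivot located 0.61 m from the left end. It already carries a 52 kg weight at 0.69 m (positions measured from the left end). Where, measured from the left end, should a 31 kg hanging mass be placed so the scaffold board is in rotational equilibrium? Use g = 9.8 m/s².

x ≈ 0.22 m from the left end

Taking torques about the pivot (at 0.61 m from the left end):
Beam weight: 33 × 9.8 = 323.4 N down at 0.85 m → arm 0.24 m, τ = 323.4 × 0.24 = 77.62 N·m clockwise.
Weight: 52 × 9.8 = 509.6 N down at 0.69 m → arm 0.08 m, τ = 509.6 × 0.08 = 40.77 N·m clockwise.
Net moment of existing loads = 118.4 N·m clockwise.
The hanging mass weighs 31 × 9.8 = 303.8 N and must supply an equal counterclockwise moment, so its lever arm about the pivot is 118.4 / 303.8 = 0.39 m.
That puts it at 0.61 − 0.39 = 0.22 m from the left end.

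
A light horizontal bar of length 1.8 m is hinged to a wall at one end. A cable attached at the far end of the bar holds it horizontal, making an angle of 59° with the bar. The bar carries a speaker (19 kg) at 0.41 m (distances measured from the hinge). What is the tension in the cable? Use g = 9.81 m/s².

Take moments about the hinge.
Speaker: 19 × 9.81 = 186.4 N down at 0.41 m → arm 0.41 m, τ = 186.4 × 0.41 = 76.42 N·m clockwise.
Total clockwise load moment = 76.42 N·m.
The cable tension T acts at 1.8 m; only its component perpendicular to the bar, T sinθ, produces torque. sin 59° = 0.8572.
Setting net torque to zero: T × 1.8 × 0.8572 = 76.42 → T = 76.42 / 1.543 = 49.5 N.

T ≈ 49.5 N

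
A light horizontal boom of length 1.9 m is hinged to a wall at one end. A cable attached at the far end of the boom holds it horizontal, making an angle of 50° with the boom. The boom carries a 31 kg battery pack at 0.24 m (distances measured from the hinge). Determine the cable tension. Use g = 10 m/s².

Take moments about the hinge.
Battery pack: 31 × 10 = 310 N down at 0.24 m → arm 0.24 m, τ = 310 × 0.24 = 74.4 N·m clockwise.
Total clockwise load moment = 74.4 N·m.
The cable tension T acts at 1.9 m; only its component perpendicular to the boom, T sinθ, produces torque. sin 50° = 0.766.
Setting net torque to zero: T × 1.9 × 0.766 = 74.4 → T = 74.4 / 1.455 = 51.1 N.

T ≈ 51.1 N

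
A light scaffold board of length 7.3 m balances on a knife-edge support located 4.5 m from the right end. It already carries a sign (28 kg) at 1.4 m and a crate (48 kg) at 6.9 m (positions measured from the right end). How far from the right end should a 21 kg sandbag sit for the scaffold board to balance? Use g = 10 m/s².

x ≈ 3.15 m from the right end

About the knife-edge support (at 4.5 m from the right end):
Sign: 28 × 10 = 280 N down at 1.4 m → arm 3.1 m, τ = 280 × 3.1 = 868 N·m clockwise.
Crate: 48 × 10 = 480 N down at 6.9 m → arm 2.4 m, τ = 480 × 2.4 = 1152 N·m counterclockwise.
Net moment of existing loads = 284 N·m counterclockwise.
The sandbag weighs 21 × 10 = 210 N and must supply an equal clockwise moment, so its lever arm about the knife-edge support is 284 / 210 = 1.35 m.
That puts it at 4.5 − 1.35 = 3.15 m from the right end.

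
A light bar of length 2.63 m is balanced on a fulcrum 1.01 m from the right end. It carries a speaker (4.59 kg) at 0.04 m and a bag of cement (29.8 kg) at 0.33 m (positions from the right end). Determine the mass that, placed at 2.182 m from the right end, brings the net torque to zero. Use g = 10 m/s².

Choose the fulcrum (at 1.01 m from the right end) as the axis so the support reaction has zero arm there.
Speaker: 4.59 × 10 = 45.9 N down at 0.04 m → arm 0.97 m, τ = 45.9 × 0.97 = 44.52 N·m clockwise.
Bag of cement: 29.8 × 10 = 298 N down at 0.33 m → arm 0.68 m, τ = 298 × 0.68 = 202.6 N·m clockwise.
Net moment of known loads = 247.1 N·m clockwise.
An unknown mass m at 2.182 m has arm 1.172 m; its moment is m·g·1.172 counterclockwise.
Στ = 0 ⇒ m × 10 × 1.172 = 247.1 ⇒ m = 247.1 / (10 × 1.172) = 21.1 kg.

m ≈ 21.1 kg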